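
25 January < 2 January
False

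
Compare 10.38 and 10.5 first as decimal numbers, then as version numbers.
As decimals: 10.38 < 10.5. As versions: v10.38 > v10.5 (minor version 38 > 5).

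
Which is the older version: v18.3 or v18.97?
v18.3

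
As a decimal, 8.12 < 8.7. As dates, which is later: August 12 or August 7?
August 12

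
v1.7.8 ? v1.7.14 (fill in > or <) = <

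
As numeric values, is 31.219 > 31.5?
False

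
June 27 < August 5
True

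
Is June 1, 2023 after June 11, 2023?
No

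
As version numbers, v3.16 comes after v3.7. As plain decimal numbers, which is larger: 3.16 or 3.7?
3.7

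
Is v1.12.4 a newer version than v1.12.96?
No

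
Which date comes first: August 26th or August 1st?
August 1st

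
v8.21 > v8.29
False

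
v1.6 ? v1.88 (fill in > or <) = <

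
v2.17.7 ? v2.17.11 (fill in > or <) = <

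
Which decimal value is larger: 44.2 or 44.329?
44.329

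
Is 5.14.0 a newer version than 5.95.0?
No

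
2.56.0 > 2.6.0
True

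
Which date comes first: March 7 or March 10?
March 7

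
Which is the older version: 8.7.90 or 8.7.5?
8.7.5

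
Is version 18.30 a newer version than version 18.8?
Yes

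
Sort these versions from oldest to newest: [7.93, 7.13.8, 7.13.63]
[7.13.8, 7.13.63, 7.93]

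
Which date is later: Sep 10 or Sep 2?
Sep 10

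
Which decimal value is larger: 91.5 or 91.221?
91.5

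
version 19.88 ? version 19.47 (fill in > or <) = >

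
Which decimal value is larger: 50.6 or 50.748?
50.748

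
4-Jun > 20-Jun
False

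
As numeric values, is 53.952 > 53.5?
True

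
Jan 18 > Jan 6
True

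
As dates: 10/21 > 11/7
False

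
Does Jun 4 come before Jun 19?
Yes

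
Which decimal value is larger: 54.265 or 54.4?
54.4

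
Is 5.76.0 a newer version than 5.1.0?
Yes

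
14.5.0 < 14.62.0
True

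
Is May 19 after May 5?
Yes. Day 19 comes after day 5 in May — this is a date comparison, not a decimal one (the decimal 5.19 would be smaller than 5.5).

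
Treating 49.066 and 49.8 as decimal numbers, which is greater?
49.8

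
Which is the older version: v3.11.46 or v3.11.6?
v3.11.6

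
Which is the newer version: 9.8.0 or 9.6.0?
9.8.0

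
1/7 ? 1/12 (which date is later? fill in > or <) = <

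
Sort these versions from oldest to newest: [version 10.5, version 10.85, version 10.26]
[version 10.5, version 10.26, version 10.85]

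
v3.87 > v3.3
True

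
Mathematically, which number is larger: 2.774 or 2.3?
2.774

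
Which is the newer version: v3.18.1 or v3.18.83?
v3.18.83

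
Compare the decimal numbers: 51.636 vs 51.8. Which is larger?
51.8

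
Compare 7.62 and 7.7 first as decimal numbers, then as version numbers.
As decimals: 7.62 < 7.7. As versions: v7.62 > v7.7 (minor version 62 > 7).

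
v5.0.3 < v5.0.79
True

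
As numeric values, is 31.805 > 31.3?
True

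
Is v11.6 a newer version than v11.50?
No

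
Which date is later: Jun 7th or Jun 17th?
Jun 17th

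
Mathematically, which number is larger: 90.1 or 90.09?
90.1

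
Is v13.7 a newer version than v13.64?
No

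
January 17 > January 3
True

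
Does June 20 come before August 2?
Yes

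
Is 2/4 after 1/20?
Yes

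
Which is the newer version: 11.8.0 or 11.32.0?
11.32.0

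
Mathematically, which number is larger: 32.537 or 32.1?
32.537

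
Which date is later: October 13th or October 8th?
October 13th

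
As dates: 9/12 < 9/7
False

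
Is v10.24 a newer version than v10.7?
Yes. Version numbers are compared segment by segment as integers, not as decimals: minor version 24 > 7, so v10.24 > v10.7 (even though the decimal 10.24 < 10.7).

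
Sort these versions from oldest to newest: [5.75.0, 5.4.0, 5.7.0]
[5.4.0, 5.7.0, 5.75.0]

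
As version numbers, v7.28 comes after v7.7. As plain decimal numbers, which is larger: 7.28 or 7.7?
7.7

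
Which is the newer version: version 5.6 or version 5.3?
version 5.6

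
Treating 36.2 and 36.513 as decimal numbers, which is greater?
36.513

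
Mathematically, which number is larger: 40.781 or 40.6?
40.781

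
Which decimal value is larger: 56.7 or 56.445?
56.7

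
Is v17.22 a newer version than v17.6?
Yes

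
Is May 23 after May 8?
Yes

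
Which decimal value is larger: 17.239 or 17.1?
17.239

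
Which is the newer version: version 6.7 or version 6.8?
version 6.8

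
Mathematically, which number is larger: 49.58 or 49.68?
49.68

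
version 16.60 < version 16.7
False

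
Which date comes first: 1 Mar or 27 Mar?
1 Mar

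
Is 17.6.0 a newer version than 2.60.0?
Yes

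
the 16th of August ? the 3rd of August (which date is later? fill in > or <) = >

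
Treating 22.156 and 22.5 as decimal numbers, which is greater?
22.5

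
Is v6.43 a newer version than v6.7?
Yes. Version numbers are compared segment by segment as integers, not as decimals: minor version 43 > 7, so v6.43 > v6.7 (even though the decimal 6.43 < 6.7).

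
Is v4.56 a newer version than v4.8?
Yes. Version numbers are compared segment by segment as integers, not as decimals: minor version 56 > 8, so v4.56 > v4.8 (even though the decimal 4.56 < 4.8).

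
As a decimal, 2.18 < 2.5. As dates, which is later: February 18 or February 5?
February 18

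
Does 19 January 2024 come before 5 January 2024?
No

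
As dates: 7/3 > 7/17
False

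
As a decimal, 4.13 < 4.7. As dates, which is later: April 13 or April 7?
April 13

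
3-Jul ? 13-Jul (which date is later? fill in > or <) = <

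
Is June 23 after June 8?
Yes. Day 23 comes after day 8 in June — this is a date comparison, not a decimal one (the decimal 6.23 would be smaller than 6.8).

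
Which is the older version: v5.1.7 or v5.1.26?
v5.1.7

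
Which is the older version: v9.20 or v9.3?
v9.3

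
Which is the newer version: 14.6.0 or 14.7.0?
14.7.0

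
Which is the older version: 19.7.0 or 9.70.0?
9.70.0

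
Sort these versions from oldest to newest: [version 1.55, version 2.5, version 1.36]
[version 1.36, version 1.55, version 2.5]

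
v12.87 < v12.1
False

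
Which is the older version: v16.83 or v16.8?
v16.8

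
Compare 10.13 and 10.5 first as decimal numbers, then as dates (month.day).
As decimals: 10.13 < 10.5. As dates: 10/13 is later than 10/5 (day 13 > day 5).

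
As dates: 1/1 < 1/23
True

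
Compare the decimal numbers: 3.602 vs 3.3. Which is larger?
3.602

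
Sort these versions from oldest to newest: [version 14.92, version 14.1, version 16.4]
[version 14.1, version 14.92, version 16.4]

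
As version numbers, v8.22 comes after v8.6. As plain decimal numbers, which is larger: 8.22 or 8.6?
8.6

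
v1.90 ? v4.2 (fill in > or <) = <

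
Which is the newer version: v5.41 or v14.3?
v14.3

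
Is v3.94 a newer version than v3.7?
Yes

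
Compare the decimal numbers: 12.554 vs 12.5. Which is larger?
12.554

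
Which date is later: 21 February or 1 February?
21 February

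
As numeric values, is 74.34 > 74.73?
False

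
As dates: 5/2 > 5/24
False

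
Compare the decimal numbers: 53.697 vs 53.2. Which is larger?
53.697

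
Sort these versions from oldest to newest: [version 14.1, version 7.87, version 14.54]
[version 7.87, version 14.1, version 14.54]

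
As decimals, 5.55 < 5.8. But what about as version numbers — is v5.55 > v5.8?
True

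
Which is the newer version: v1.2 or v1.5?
v1.5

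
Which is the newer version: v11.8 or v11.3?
v11.8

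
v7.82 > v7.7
True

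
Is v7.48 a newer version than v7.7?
Yes. Version numbers are compared segment by segment as integers, not as decimals: minor version 48 > 7, so v7.48 > v7.7 (even though the decimal 7.48 < 7.7).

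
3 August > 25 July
True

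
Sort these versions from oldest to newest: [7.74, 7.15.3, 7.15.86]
[7.15.3, 7.15.86, 7.74]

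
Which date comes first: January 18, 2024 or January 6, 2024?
January 6, 2024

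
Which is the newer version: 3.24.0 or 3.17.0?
3.24.0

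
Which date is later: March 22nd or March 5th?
March 22nd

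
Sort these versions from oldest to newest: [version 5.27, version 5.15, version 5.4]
[version 5.4, version 5.15, version 5.27]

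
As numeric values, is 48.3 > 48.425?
False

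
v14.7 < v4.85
False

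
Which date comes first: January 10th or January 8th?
January 8th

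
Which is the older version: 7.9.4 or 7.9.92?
7.9.4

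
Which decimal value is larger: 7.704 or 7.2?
7.704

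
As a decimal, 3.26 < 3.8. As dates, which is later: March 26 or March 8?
March 26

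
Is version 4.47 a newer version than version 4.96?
No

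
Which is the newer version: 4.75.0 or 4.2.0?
4.75.0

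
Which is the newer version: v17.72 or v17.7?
v17.72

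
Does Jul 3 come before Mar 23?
No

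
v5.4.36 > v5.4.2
True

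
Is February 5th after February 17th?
No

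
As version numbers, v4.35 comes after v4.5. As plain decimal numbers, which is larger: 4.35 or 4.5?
4.5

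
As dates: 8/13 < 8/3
False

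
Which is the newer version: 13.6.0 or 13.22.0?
13.22.0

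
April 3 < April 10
True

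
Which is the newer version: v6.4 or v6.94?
v6.94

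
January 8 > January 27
False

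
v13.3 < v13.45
True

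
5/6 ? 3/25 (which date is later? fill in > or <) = >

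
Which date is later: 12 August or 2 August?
12 August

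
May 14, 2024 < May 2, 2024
False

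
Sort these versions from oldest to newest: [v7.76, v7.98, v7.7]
[v7.7, v7.76, v7.98]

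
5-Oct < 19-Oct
True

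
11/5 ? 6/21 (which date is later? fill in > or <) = >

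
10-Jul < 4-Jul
False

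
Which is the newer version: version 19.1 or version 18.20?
version 19.1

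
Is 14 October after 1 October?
Yes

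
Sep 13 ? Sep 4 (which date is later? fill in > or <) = >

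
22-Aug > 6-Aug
True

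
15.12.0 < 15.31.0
True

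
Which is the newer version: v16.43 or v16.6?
v16.43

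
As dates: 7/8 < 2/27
False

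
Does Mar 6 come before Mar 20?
Yes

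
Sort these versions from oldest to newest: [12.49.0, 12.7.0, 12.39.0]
[12.7.0, 12.39.0, 12.49.0]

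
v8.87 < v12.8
True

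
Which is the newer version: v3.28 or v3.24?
v3.28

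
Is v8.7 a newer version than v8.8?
No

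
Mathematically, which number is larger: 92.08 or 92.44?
92.44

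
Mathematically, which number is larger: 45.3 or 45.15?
45.3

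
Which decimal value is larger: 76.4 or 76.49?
76.49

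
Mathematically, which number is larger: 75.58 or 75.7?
75.7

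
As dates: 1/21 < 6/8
True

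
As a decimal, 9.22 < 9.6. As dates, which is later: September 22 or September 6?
September 22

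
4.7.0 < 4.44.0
True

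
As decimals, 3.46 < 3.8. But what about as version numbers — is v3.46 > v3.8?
True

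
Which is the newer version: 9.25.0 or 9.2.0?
9.25.0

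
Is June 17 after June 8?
Yes. Day 17 comes after day 8 in June — this is a date comparison, not a decimal one (the decimal 6.17 would be smaller than 6.8).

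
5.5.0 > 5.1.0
True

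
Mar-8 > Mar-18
False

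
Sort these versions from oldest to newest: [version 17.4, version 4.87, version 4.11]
[version 4.11, version 4.87, version 17.4]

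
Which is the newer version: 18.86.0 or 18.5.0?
18.86.0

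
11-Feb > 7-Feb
True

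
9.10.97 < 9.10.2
False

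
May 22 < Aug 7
True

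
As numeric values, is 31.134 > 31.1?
True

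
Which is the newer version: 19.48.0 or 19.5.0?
19.48.0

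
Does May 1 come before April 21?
No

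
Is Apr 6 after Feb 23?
Yes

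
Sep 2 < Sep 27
True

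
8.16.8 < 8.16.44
True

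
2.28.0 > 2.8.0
True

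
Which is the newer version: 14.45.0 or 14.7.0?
14.45.0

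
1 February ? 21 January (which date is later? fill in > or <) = >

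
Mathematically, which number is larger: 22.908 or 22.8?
22.908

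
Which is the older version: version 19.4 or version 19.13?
version 19.4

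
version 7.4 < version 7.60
True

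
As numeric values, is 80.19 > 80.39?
False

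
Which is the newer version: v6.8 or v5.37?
v6.8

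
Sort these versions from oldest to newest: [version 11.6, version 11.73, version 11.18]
[version 11.6, version 11.18, version 11.73]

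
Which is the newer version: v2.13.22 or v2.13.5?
v2.13.22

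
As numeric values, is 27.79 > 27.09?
True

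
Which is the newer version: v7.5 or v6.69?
v7.5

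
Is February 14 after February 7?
Yes. Day 14 comes after day 7 in February — this is a date comparison, not a decimal one (the decimal 2.14 would be smaller than 2.7).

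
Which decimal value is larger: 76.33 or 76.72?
76.72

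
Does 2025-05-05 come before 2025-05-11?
Yes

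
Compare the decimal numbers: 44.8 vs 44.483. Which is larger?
44.8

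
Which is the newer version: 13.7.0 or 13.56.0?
13.56.0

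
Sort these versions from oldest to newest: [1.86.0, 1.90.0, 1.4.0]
[1.4.0, 1.86.0, 1.90.0]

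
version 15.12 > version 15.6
True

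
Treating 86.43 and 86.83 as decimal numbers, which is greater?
86.83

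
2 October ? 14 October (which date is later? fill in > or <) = <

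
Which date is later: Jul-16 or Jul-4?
Jul-16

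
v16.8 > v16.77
False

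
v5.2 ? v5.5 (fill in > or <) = <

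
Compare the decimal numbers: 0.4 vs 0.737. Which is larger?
0.737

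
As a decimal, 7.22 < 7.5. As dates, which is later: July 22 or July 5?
July 22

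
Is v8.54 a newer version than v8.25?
Yes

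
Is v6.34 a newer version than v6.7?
Yes. Version numbers are compared segment by segment as integers, not as decimals: minor version 34 > 7, so v6.34 > v6.7 (even though the decimal 6.34 < 6.7).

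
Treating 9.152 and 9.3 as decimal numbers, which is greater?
9.3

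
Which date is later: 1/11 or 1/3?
1/11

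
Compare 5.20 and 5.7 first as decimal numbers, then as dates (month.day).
As decimals: 5.20 < 5.7. As dates: 5/20 is later than 5/7 (day 20 > day 7).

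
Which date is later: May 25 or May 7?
May 25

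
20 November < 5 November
False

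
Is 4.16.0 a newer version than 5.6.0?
No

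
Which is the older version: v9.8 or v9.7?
v9.7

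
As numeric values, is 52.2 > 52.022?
True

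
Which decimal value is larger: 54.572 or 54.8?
54.8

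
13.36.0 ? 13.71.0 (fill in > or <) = <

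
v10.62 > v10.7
True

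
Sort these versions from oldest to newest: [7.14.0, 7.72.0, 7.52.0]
[7.14.0, 7.52.0, 7.72.0]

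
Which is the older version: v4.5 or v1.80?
v1.80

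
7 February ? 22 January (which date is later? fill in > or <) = >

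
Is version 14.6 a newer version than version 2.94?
Yes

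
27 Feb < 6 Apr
True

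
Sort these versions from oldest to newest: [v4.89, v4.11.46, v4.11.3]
[v4.11.3, v4.11.46, v4.89]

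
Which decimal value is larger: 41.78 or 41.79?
41.79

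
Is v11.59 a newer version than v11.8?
Yes. Version numbers are compared segment by segment as integers, not as decimals: minor version 59 > 8, so v11.59 > v11.8 (even though the decimal 11.59 < 11.8).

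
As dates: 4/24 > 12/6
False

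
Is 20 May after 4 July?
No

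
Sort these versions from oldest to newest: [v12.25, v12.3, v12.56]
[v12.3, v12.25, v12.56]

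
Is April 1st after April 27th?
No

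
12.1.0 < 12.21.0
True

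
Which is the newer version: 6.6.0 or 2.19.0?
6.6.0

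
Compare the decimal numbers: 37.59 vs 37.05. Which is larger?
37.59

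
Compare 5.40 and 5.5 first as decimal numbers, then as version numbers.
As decimals: 5.40 < 5.5. As versions: v5.40 > v5.5 (minor version 40 > 5).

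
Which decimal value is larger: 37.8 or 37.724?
37.8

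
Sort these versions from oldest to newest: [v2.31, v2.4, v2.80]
[v2.4, v2.31, v2.80]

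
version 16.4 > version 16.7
False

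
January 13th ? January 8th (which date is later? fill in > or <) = >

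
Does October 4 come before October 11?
Yes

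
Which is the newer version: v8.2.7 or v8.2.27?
v8.2.27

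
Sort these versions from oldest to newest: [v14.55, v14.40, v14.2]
[v14.2, v14.40, v14.55]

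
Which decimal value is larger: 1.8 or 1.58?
1.8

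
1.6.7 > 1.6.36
False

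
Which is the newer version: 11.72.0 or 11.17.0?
11.72.0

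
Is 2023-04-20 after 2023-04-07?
Yes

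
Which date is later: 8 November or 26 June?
8 November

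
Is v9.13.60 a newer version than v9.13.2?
Yes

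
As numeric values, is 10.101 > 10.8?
False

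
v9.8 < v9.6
False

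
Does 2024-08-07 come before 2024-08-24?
Yes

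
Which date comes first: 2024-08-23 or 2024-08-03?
2024-08-03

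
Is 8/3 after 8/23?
No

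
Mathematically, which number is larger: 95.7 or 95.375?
95.7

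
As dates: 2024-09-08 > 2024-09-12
False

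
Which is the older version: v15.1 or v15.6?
v15.1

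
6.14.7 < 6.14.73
True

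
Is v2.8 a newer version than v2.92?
No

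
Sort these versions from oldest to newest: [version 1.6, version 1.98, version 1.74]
[version 1.6, version 1.74, version 1.98]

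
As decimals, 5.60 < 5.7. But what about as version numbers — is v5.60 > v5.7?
True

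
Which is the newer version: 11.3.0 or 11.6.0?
11.6.0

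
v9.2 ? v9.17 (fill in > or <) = <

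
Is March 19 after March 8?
Yes. Day 19 comes after day 8 in March — this is a date comparison, not a decimal one (the decimal 3.19 would be smaller than 3.8).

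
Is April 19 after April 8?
Yes. Day 19 comes after day 8 in April — this is a date comparison, not a decimal one (the decimal 4.19 would be smaller than 4.8).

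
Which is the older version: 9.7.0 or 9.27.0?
9.7.0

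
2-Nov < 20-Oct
False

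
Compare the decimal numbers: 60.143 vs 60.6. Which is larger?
60.6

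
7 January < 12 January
True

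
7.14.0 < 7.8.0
False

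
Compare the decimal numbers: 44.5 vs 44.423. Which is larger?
44.5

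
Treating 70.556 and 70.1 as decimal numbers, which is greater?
70.556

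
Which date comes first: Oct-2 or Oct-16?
Oct-2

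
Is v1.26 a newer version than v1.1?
Yes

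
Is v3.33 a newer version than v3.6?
Yes. Version numbers are compared segment by segment as integers, not as decimals: minor version 33 > 6, so v3.33 > v3.6 (even though the decimal 3.33 < 3.6).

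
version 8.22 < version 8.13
False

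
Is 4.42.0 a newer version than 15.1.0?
No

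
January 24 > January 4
True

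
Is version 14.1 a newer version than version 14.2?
No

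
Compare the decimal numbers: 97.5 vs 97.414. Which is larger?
97.5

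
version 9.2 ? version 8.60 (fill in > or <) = >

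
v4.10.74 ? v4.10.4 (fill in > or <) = >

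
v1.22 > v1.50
False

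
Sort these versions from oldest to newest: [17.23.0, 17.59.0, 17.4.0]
[17.4.0, 17.23.0, 17.59.0]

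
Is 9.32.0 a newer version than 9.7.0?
Yes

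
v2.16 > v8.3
False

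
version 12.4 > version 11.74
True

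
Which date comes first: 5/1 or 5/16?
5/1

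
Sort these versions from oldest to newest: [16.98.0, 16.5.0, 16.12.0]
[16.5.0, 16.12.0, 16.98.0]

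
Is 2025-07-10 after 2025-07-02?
Yes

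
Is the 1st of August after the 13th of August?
No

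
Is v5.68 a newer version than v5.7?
Yes. Version numbers are compared segment by segment as integers, not as decimals: minor version 68 > 7, so v5.68 > v5.7 (even though the decimal 5.68 < 5.7).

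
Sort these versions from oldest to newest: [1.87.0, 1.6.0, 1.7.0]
[1.6.0, 1.7.0, 1.87.0]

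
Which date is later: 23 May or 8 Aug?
8 Aug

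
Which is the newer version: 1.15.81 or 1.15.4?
1.15.81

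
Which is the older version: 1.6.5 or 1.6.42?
1.6.5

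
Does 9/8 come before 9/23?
Yes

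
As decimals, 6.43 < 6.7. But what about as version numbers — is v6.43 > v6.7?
True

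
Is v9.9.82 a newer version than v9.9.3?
Yes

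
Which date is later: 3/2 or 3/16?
3/16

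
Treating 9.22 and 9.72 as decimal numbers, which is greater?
9.72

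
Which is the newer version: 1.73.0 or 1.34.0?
1.73.0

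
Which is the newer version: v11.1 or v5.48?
v11.1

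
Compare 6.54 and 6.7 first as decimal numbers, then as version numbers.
As decimals: 6.54 < 6.7. As versions: v6.54 > v6.7 (minor version 54 > 7).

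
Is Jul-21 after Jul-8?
Yes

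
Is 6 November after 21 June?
Yes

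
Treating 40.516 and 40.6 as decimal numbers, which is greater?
40.6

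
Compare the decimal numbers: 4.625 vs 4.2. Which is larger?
4.625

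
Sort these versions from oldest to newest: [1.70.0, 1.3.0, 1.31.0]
[1.3.0, 1.31.0, 1.70.0]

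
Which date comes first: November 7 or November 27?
November 7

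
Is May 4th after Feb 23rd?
Yes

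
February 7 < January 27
False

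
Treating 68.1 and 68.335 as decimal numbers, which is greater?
68.335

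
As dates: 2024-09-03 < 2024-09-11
True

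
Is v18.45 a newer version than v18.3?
Yes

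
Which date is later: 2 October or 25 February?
2 October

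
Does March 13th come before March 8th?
No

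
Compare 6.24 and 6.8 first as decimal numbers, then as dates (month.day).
As decimals: 6.24 < 6.8. As dates: 6/24 is later than 6/8 (day 24 > day 8).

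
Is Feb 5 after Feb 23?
No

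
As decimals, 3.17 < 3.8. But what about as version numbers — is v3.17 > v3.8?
True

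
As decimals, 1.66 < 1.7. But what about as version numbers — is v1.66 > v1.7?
True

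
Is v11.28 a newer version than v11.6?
Yes. Version numbers are compared segment by segment as integers, not as decimals: minor version 28 > 6, so v11.28 > v11.6 (even though the decimal 11.28 < 11.6).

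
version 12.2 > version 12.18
False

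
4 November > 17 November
False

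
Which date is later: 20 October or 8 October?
20 October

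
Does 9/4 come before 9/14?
Yes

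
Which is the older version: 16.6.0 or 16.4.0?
16.4.0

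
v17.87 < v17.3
False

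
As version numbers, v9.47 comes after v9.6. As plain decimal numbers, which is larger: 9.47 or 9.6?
9.6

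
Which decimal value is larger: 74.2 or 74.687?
74.687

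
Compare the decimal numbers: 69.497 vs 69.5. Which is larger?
69.5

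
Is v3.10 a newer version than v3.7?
Yes. Version numbers are compared segment by segment as integers, not as decimals: minor version 10 > 7, so v3.10 > v3.7 (even though the decimal 3.10 < 3.7).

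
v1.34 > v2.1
False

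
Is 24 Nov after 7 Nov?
Yes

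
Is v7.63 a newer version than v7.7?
Yes. Version numbers are compared segment by segment as integers, not as decimals: minor version 63 > 7, so v7.63 > v7.7 (even though the decimal 7.63 < 7.7).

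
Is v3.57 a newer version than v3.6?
Yes. Version numbers are compared segment by segment as integers, not as decimals: minor version 57 > 6, so v3.57 > v3.6 (even though the decimal 3.57 < 3.6).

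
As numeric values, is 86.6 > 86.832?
False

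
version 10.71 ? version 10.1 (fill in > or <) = >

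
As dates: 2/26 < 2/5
False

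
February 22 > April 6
False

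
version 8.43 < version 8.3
False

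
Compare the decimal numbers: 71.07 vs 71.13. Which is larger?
71.13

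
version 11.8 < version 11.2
False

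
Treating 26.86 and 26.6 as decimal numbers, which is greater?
26.86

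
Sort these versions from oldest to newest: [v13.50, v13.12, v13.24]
[v13.12, v13.24, v13.50]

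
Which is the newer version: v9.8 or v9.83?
v9.83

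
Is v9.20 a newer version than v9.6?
Yes. Version numbers are compared segment by segment as integers, not as decimals: minor version 20 > 6, so v9.20 > v9.6 (even though the decimal 9.20 < 9.6).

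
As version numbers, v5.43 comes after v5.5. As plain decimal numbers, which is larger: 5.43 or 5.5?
5.5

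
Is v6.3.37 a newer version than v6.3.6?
Yes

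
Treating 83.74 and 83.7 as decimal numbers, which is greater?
83.74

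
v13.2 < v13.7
True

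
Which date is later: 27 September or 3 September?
27 September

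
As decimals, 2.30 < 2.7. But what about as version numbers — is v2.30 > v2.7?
True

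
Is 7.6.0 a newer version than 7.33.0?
No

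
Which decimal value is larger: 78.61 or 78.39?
78.61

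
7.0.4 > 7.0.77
False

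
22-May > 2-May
True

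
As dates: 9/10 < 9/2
False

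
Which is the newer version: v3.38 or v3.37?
v3.38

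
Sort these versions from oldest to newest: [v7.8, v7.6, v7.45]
[v7.6, v7.8, v7.45]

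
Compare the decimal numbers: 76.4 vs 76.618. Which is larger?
76.618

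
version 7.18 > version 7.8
True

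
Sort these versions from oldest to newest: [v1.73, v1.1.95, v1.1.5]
[v1.1.5, v1.1.95, v1.73]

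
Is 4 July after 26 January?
Yes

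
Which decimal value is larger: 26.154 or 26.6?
26.6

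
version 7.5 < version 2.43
False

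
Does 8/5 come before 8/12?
Yes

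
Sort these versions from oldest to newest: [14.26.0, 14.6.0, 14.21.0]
[14.6.0, 14.21.0, 14.26.0]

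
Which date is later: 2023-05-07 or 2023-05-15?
2023-05-15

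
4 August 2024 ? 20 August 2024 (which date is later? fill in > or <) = <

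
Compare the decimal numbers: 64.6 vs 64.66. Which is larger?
64.66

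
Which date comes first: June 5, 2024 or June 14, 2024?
June 5, 2024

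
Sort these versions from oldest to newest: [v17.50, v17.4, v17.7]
[v17.4, v17.7, v17.50]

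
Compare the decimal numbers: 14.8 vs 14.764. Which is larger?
14.8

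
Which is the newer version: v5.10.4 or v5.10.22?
v5.10.22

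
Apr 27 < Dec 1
True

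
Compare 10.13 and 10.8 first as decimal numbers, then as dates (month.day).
As decimals: 10.13 < 10.8. As dates: 10/13 is later than 10/8 (day 13 > day 8).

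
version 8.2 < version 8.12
True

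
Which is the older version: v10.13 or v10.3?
v10.3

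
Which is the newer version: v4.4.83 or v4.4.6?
v4.4.83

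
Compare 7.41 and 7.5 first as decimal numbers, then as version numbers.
As decimals: 7.41 < 7.5. As versions: v7.41 > v7.5 (minor version 41 > 5).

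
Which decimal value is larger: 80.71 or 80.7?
80.71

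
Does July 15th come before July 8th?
No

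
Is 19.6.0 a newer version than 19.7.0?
No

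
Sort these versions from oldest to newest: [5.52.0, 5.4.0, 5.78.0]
[5.4.0, 5.52.0, 5.78.0]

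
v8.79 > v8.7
True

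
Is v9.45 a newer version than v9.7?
Yes. Version numbers are compared segment by segment as integers, not as decimals: minor version 45 > 7, so v9.45 > v9.7 (even though the decimal 9.45 < 9.7).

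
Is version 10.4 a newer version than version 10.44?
No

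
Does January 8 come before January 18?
Yes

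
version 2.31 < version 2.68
True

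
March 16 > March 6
True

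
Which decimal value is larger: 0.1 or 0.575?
0.575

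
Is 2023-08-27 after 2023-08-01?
Yes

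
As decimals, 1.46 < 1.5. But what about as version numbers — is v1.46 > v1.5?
True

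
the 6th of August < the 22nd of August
True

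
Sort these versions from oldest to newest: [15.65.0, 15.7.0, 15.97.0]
[15.7.0, 15.65.0, 15.97.0]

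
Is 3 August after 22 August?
No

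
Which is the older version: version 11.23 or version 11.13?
version 11.13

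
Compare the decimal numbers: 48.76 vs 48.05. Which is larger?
48.76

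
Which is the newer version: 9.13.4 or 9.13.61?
9.13.61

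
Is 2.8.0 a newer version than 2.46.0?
No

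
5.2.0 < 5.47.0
True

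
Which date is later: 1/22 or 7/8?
7/8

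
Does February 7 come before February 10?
Yes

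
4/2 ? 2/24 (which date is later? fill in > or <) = >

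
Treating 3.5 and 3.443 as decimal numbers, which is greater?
3.5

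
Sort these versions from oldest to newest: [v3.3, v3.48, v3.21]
[v3.3, v3.21, v3.48]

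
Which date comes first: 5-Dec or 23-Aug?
23-Aug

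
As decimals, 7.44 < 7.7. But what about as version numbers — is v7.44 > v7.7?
True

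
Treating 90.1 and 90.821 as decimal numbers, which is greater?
90.821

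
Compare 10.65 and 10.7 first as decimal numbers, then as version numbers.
As decimals: 10.65 < 10.7. As versions: v10.65 > v10.7 (minor version 65 > 7).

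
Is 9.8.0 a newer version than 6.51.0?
Yes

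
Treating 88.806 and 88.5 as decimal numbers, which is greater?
88.806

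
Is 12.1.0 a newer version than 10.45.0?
Yes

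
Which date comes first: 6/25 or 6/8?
6/8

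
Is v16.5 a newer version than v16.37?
No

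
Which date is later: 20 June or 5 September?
5 September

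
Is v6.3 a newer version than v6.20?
No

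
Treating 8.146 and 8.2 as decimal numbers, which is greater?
8.2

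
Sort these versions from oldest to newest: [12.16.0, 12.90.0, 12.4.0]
[12.4.0, 12.16.0, 12.90.0]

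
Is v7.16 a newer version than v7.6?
Yes. Version numbers are compared segment by segment as integers, not as decimals: minor version 16 > 6, so v7.16 > v7.6 (even though the decimal 7.16 < 7.6).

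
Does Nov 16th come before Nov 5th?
No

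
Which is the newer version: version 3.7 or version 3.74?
version 3.74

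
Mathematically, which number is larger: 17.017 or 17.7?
17.7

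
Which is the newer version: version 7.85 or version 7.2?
version 7.85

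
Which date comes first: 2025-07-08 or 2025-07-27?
2025-07-08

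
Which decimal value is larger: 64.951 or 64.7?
64.951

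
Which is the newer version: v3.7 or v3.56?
v3.56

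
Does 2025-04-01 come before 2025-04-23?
Yes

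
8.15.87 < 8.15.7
False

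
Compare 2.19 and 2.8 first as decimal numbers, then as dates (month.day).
As decimals: 2.19 < 2.8. As dates: 2/19 is later than 2/8 (day 19 > day 8).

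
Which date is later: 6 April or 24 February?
6 April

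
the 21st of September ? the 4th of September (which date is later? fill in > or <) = >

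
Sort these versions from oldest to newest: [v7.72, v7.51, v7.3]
[v7.3, v7.51, v7.72]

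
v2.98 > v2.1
True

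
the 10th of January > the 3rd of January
True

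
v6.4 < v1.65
False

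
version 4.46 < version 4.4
False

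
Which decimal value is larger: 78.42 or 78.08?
78.42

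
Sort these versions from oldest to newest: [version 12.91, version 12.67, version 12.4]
[version 12.4, version 12.67, version 12.91]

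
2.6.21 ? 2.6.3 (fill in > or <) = >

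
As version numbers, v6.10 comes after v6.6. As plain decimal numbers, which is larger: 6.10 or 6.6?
6.6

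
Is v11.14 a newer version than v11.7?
Yes. Version numbers are compared segment by segment as integers, not as decimals: minor version 14 > 7, so v11.14 > v11.7 (even though the decimal 11.14 < 11.7).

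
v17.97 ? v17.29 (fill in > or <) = >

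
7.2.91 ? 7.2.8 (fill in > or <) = >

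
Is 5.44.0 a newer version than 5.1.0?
Yes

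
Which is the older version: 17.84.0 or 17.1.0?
17.1.0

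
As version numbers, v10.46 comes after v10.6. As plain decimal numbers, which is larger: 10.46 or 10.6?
10.6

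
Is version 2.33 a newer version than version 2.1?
Yes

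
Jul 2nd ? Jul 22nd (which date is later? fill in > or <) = <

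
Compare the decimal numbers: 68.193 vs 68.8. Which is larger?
68.8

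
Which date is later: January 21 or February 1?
February 1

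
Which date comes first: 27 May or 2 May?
2 May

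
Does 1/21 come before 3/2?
Yes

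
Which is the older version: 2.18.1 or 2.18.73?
2.18.1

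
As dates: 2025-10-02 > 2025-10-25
False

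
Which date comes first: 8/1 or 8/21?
8/1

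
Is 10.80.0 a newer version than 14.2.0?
No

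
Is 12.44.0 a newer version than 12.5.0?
Yes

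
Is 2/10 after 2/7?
Yes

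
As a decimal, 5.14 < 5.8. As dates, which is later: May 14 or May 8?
May 14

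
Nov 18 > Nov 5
True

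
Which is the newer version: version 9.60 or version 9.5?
version 9.60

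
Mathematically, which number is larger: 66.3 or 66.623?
66.623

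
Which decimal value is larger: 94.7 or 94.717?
94.717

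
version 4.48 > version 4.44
True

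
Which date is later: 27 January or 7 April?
7 April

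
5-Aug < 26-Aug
True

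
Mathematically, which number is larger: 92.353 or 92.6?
92.6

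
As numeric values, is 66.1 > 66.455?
False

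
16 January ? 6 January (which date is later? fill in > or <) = >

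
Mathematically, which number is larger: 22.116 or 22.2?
22.2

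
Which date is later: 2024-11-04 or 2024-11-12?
2024-11-12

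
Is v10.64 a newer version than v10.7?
Yes. Version numbers are compared segment by segment as integers, not as decimals: minor version 64 > 7, so v10.64 > v10.7 (even though the decimal 10.64 < 10.7).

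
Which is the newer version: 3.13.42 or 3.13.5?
3.13.42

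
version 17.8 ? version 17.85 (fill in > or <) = <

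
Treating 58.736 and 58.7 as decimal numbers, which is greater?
58.736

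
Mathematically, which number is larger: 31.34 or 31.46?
31.46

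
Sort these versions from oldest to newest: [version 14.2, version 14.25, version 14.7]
[version 14.2, version 14.7, version 14.25]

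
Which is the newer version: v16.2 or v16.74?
v16.74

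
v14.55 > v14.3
True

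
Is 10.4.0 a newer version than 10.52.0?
No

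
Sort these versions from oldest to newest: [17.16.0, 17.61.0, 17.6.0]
[17.6.0, 17.16.0, 17.61.0]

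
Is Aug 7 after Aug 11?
No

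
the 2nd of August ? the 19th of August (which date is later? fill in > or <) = <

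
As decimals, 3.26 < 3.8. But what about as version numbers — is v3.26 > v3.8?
True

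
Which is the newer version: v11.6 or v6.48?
v11.6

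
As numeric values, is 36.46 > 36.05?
True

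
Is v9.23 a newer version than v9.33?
No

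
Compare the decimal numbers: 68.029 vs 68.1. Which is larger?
68.1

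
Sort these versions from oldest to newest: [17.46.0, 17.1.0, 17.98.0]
[17.1.0, 17.46.0, 17.98.0]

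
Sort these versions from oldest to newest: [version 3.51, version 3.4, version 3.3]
[version 3.3, version 3.4, version 3.51]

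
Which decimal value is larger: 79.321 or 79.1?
79.321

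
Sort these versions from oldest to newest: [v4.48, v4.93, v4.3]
[v4.3, v4.48, v4.93]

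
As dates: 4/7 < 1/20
False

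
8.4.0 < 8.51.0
True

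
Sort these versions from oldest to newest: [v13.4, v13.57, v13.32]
[v13.4, v13.32, v13.57]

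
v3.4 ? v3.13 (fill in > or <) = <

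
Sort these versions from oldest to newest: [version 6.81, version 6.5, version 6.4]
[version 6.4, version 6.5, version 6.81]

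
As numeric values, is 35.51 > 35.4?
True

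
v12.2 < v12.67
True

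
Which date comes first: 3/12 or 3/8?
3/8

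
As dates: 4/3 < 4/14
True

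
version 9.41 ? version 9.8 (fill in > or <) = >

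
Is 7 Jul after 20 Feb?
Yes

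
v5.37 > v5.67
False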